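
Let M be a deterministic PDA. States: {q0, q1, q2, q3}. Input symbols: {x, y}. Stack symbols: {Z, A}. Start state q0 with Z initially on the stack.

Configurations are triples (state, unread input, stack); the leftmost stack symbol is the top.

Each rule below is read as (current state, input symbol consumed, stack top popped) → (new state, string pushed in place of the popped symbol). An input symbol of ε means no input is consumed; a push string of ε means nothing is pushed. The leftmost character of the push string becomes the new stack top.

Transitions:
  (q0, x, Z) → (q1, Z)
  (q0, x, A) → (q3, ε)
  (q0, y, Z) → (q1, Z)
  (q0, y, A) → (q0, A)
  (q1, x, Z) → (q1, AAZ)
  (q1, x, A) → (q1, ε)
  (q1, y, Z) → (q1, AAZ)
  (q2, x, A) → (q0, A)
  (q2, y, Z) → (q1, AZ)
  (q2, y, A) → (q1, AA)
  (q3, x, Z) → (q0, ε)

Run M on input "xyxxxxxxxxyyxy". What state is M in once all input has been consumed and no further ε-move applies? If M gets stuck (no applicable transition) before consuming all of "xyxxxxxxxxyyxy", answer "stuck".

stuck

(q0, xyxxxxxxxxyyxy, Z) ⊢ (q1, yxxxxxxxxyyxy, Z) ⊢ (q1, xxxxxxxxyyxy, AAZ) ⊢ (q1, xxxxxxxyyxy, AZ) ⊢ (q1, xxxxxxyyxy, Z) ⊢ (q1, xxxxxyyxy, AAZ) ⊢ (q1, xxxxyyxy, AZ) ⊢ (q1, xxxyyxy, Z) ⊢ (q1, xxyyxy, AAZ) ⊢ (q1, xyyxy, AZ) ⊢ (q1, yyxy, Z) ⊢ (q1, yxy, AAZ)
No transition for (q1, y, top A); M blocks with input yxy remaining.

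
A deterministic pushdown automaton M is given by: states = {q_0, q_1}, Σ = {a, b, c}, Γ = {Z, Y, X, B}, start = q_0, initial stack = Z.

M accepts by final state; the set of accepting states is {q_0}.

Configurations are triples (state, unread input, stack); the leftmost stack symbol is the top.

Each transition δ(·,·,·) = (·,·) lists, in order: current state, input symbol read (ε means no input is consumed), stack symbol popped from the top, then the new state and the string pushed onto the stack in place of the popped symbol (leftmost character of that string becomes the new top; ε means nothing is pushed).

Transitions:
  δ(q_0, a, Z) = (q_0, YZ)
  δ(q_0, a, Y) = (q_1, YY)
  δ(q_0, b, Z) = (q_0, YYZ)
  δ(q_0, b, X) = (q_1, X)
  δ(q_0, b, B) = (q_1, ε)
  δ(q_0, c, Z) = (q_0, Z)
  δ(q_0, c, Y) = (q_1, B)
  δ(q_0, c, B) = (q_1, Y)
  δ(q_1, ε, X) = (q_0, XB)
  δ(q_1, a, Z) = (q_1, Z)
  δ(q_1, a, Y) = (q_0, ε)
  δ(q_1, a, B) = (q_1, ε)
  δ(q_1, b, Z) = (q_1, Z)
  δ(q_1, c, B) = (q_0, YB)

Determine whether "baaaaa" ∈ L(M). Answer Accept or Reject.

(q_0, baaaaa, Z)
  read b, top Z: go to q_0, push YYZ → (q_0, aaaaa, YYZ)
  read a, top Y: go to q_1, push YY → (q_1, aaaa, YYYZ)
  read a, top Y: go to q_0, push ε → (q_0, aaa, YYZ)
  read a, top Y: go to q_1, push YY → (q_1, aa, YYYZ)
  read a, top Y: go to q_0, push ε → (q_0, a, YYZ)
  read a, top Y: go to q_1, push YY → (q_1, ε, YYYZ)
All input consumed; state q_1 ∉ F and no further ε-move applies.

Reject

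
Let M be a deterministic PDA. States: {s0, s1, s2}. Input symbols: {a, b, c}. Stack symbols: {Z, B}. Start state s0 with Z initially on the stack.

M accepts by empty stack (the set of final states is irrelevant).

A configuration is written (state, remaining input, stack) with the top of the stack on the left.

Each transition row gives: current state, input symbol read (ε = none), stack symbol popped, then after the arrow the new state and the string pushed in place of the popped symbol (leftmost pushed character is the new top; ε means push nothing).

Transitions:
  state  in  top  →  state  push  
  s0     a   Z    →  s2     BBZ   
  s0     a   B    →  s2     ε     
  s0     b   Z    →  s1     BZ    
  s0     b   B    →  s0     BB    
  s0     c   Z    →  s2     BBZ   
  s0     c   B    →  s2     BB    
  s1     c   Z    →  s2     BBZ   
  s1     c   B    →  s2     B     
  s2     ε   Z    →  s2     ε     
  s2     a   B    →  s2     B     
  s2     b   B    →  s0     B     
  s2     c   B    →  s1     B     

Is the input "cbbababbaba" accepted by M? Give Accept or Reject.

(s0, cbbababbaba, Z)
  read c, top Z: go to s2, push BBZ → (s2, bbababbaba, BBZ)
  read b, top B: go to s0, push B → (s0, bababbaba, BBZ)
  read b, top B: go to s0, push BB → (s0, ababbaba, BBBZ)
  read a, top B: go to s2, push ε → (s2, babbaba, BBZ)
  read b, top B: go to s0, push B → (s0, abbaba, BBZ)
  read a, top B: go to s2, push ε → (s2, bbaba, BZ)
  read b, top B: go to s0, push B → (s0, baba, BZ)
  read b, top B: go to s0, push BB → (s0, aba, BBZ)
  read a, top B: go to s2, push ε → (s2, ba, BZ)
  read b, top B: go to s0, push B → (s0, a, BZ)
  read a, top B: go to s2, push ε → (s2, ε, Z)
  ε-move, top Z: go to s2, push ε → (s2, ε, ε)
All input consumed and the stack is empty.

Accept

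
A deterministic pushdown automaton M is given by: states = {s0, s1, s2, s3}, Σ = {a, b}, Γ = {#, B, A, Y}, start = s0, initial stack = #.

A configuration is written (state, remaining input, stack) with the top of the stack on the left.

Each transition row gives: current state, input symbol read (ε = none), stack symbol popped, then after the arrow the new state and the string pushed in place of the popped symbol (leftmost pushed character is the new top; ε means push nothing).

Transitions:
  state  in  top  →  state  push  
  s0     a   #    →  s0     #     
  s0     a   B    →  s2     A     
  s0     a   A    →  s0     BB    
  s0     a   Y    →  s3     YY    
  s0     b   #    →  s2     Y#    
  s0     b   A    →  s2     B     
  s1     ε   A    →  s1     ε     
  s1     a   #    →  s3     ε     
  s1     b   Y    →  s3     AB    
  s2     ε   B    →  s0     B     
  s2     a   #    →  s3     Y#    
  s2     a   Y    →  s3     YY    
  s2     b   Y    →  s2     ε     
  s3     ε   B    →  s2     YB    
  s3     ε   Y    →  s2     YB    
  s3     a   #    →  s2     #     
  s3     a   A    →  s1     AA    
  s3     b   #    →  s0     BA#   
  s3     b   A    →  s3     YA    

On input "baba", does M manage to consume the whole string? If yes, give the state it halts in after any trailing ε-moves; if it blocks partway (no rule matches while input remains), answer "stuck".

s2

(s0, baba, #)
  read b, top #: go to s2, push Y# → (s2, aba, Y#)
  read a, top Y: go to s3, push YY → (s3, ba, YY#)
  ε-move, top Y: go to s2, push YB → (s2, ba, YBY#)
  read b, top Y: go to s2, push ε → (s2, a, BY#)
  ε-move, top B: go to s0, push B → (s0, a, BY#)
  read a, top B: go to s2, push A → (s2, ε, AY#)
All input consumed; M is in state s2.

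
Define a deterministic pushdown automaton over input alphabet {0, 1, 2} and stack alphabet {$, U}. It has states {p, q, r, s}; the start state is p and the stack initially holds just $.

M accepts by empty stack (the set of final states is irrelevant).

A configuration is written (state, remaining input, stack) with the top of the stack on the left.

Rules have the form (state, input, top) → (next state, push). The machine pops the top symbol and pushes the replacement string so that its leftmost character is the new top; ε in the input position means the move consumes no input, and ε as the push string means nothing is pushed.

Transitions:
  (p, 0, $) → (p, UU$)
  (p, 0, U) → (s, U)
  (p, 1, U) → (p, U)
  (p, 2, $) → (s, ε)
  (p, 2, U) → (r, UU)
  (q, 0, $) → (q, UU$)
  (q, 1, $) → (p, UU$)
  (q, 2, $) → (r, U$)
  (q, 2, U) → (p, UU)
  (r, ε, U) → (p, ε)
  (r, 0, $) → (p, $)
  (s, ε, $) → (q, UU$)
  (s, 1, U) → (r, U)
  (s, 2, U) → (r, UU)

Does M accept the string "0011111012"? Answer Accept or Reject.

Accept

(p, 0011111012, $) ⊢ (p, 011111012, UU$) ⊢ (s, 11111012, UU$) ⊢ (r, 1111012, UU$) ⊢ (p, 1111012, U$) ⊢ (p, 111012, U$) ⊢ (p, 11012, U$) ⊢ (p, 1012, U$) ⊢ (p, 012, U$) ⊢ (s, 12, U$) ⊢ (r, 2, U$) ⊢ (p, 2, $) ⊢ (s, ε, ε)
All input consumed and the stack is empty.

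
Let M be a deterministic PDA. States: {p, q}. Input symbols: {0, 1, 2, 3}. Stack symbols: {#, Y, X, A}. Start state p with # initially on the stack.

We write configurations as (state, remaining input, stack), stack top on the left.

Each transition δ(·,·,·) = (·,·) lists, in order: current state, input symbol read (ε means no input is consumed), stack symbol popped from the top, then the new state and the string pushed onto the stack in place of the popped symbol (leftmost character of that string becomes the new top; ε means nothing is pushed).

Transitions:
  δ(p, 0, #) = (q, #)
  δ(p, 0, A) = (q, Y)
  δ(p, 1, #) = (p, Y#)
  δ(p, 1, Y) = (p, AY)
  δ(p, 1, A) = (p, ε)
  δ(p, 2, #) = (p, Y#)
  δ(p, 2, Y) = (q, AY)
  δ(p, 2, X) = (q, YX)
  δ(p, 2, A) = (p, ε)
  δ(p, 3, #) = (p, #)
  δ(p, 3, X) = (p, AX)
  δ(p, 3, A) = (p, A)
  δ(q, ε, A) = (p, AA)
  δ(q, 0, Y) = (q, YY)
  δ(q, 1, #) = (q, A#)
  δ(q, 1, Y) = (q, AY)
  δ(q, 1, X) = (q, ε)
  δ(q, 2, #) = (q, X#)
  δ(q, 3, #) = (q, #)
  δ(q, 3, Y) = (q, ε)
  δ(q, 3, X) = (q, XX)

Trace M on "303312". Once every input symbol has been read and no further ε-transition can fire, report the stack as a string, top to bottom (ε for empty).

(p, 303312, #) ⊢ (p, 03312, #) ⊢ (q, 3312, #) ⊢ (q, 312, #) ⊢ (q, 12, #) ⊢ (q, 2, A#) ⊢ (p, 2, AA#) ⊢ (p, ε, A#)
All input consumed in state p with stack A#.

A#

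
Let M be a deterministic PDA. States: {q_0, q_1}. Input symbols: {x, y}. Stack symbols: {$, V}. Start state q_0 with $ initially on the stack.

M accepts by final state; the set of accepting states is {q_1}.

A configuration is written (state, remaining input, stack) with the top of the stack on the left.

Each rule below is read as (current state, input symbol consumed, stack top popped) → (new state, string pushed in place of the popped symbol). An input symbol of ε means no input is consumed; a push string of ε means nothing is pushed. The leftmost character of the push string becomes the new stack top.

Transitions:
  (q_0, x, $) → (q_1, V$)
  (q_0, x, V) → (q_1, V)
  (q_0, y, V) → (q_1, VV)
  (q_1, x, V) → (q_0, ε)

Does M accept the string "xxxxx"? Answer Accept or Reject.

(q_0, xxxxx, $)
  read x, top $: go to q_1, push V$ → (q_1, xxxx, V$)
  read x, top V: go to q_0, push ε → (q_0, xxx, $)
  read x, top $: go to q_1, push V$ → (q_1, xx, V$)
  read x, top V: go to q_0, push ε → (q_0, x, $)
  read x, top $: go to q_1, push V$ → (q_1, ε, V$)
All input consumed; state q_1 ∈ F.

Accept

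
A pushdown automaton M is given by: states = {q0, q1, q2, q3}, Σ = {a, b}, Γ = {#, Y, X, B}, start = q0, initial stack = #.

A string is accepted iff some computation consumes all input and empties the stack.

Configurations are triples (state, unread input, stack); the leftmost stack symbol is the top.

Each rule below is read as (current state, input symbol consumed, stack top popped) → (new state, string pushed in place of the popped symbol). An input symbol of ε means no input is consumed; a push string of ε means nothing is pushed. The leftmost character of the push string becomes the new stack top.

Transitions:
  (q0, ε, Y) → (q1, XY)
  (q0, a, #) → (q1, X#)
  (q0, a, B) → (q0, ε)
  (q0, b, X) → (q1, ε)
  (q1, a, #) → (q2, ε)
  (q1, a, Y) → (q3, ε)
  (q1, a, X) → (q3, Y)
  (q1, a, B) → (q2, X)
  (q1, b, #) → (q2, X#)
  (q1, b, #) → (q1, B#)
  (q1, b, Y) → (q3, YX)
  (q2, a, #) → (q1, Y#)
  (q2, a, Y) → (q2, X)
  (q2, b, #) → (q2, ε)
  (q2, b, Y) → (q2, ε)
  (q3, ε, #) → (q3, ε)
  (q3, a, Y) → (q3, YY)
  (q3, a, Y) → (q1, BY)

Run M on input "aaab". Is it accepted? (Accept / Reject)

No computation consumes all input and empties the stack.

Reject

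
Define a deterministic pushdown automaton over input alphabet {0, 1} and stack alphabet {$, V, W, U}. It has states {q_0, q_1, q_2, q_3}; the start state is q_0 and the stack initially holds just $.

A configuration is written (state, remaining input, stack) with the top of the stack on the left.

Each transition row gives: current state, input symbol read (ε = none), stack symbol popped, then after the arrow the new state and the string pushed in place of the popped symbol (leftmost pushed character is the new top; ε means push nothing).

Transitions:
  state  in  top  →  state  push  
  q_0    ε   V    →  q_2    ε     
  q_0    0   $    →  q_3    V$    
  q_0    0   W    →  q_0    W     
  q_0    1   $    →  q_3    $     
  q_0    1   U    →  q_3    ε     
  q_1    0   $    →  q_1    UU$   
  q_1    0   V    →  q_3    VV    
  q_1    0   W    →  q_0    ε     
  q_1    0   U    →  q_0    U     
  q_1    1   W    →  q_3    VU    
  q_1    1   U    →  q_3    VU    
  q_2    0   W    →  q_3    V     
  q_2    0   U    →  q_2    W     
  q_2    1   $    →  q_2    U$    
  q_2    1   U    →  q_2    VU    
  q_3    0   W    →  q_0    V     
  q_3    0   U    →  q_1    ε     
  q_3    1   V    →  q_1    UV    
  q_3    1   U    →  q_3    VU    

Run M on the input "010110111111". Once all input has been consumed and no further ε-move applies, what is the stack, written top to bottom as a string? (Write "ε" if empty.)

(q_0, 010110111111, $) ⊢ (q_3, 10110111111, V$) ⊢ (q_1, 0110111111, UV$) ⊢ (q_0, 110111111, UV$) ⊢ (q_3, 10111111, V$) ⊢ (q_1, 0111111, UV$) ⊢ (q_0, 111111, UV$) ⊢ (q_3, 11111, V$) ⊢ (q_1, 1111, UV$) ⊢ (q_3, 111, VUV$) ⊢ (q_1, 11, UVUV$) ⊢ (q_3, 1, VUVUV$) ⊢ (q_1, ε, UVUVUV$)
All input consumed in state q_1 with stack UVUVUV$.

UVUVUV$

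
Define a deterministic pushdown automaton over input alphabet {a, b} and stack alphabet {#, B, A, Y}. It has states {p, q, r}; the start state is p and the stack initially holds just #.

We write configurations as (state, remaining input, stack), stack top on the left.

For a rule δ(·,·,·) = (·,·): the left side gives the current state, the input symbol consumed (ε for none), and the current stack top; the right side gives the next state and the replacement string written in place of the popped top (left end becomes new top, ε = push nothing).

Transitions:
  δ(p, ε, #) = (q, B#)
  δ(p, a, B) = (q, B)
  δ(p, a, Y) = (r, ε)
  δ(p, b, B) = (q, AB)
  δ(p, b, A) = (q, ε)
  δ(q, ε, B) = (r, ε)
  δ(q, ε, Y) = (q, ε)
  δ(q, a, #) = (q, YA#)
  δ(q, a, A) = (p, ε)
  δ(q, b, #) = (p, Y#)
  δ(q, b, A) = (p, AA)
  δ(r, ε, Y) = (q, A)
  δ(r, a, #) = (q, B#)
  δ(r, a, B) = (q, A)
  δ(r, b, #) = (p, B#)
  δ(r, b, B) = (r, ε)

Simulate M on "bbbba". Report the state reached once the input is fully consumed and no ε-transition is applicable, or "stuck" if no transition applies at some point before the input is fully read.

p

(p, bbbba, #)
  ε-move, top #: go to q, push B# → (q, bbbba, B#)
  ε-move, top B: go to r, push ε → (r, bbbba, #)
  read b, top #: go to p, push B# → (p, bbba, B#)
  read b, top B: go to q, push AB → (q, bba, AB#)
  read b, top A: go to p, push AA → (p, ba, AAB#)
  read b, top A: go to q, push ε → (q, a, AB#)
  read a, top A: go to p, push ε → (p, ε, B#)
All input consumed; M is in state p.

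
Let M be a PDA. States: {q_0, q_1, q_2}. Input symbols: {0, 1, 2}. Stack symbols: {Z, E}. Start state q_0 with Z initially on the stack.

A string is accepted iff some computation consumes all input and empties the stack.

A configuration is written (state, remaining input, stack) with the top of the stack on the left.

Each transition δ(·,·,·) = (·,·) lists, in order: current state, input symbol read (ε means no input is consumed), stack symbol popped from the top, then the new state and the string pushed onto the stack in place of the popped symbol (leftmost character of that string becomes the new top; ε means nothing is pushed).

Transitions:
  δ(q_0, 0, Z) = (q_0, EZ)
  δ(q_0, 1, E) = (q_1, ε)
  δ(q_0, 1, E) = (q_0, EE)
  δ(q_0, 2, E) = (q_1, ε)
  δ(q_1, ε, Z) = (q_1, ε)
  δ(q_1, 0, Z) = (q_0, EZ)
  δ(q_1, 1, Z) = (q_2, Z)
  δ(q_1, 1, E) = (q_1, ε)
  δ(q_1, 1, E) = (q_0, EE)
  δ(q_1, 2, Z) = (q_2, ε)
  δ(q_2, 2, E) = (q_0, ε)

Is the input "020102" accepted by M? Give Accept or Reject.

Accept

One accepting computation: (q_0, 020102, Z) ⊢ (q_0, 20102, EZ) ⊢ (q_1, 0102, Z) ⊢ (q_0, 102, EZ) ⊢ (q_1, 02, Z) ⊢ (q_0, 2, EZ) ⊢ (q_1, ε, Z) ⊢ (q_1, ε, ε)
All input consumed and the stack is empty.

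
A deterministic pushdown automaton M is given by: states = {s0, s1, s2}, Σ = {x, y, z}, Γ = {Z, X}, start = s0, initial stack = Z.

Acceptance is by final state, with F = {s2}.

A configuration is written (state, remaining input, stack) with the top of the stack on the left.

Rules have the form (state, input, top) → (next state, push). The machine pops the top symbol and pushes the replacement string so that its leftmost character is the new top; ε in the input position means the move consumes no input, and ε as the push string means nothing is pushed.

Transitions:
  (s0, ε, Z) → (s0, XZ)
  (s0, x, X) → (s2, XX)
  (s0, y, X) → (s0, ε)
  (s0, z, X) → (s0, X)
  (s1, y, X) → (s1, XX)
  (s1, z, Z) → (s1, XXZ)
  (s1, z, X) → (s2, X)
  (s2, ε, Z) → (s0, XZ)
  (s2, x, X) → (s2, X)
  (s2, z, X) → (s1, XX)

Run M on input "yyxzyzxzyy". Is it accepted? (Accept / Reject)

(s0, yyxzyzxzyy, Z) ⊢ (s0, yyxzyzxzyy, XZ) ⊢ (s0, yxzyzxzyy, Z) ⊢ (s0, yxzyzxzyy, XZ) ⊢ (s0, xzyzxzyy, Z) ⊢ (s0, xzyzxzyy, XZ) ⊢ (s2, zyzxzyy, XXZ) ⊢ (s1, yzxzyy, XXXZ) ⊢ (s1, zxzyy, XXXXZ) ⊢ (s2, xzyy, XXXXZ) ⊢ (s2, zyy, XXXXZ) ⊢ (s1, yy, XXXXXZ) ⊢ (s1, y, XXXXXXZ) ⊢ (s1, ε, XXXXXXXZ)
All input consumed; state s1 ∉ F and no further ε-move applies.

Reject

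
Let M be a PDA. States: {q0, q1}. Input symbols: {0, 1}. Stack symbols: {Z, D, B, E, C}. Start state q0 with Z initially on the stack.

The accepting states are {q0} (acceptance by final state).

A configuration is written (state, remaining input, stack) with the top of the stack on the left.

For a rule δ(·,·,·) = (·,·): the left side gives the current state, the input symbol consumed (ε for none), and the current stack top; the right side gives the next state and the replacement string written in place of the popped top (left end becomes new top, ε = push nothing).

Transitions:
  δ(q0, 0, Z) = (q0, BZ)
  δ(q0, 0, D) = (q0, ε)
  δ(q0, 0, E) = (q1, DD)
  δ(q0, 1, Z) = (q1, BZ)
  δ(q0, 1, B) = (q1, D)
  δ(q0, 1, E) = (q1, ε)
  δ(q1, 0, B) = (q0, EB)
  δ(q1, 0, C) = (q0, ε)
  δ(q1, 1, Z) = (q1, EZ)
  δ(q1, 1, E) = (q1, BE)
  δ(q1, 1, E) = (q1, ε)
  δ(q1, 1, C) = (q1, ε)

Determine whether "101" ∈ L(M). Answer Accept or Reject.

No computation consumes all input and reaches a final state.

Reject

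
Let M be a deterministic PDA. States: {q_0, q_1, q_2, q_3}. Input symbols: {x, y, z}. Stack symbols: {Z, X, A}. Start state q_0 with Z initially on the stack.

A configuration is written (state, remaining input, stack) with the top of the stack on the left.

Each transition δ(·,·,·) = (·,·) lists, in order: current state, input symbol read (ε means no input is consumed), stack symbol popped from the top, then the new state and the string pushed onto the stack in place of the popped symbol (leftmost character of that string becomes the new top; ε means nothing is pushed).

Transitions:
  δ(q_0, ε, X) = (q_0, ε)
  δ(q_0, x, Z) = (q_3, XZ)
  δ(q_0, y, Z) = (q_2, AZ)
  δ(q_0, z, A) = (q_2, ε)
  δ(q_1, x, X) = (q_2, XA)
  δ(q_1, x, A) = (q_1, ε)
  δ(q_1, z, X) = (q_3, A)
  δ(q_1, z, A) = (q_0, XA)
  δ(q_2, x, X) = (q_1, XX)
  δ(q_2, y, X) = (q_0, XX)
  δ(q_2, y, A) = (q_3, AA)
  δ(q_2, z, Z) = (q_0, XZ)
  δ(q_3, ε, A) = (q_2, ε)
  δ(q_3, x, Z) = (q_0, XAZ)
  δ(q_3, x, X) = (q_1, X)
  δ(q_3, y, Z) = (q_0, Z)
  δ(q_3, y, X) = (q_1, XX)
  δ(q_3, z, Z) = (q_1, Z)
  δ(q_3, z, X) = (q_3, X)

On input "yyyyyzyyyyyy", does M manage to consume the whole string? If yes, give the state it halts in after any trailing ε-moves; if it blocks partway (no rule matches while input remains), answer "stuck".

(q_0, yyyyyzyyyyyy, Z) ⊢ (q_2, yyyyzyyyyyy, AZ) ⊢ (q_3, yyyzyyyyyy, AAZ) ⊢ (q_2, yyyzyyyyyy, AZ) ⊢ (q_3, yyzyyyyyy, AAZ) ⊢ (q_2, yyzyyyyyy, AZ) ⊢ (q_3, yzyyyyyy, AAZ) ⊢ (q_2, yzyyyyyy, AZ) ⊢ (q_3, zyyyyyy, AAZ) ⊢ (q_2, zyyyyyy, AZ)
No transition for (q_2, z, top A); M blocks with input zyyyyyy remaining.

stuck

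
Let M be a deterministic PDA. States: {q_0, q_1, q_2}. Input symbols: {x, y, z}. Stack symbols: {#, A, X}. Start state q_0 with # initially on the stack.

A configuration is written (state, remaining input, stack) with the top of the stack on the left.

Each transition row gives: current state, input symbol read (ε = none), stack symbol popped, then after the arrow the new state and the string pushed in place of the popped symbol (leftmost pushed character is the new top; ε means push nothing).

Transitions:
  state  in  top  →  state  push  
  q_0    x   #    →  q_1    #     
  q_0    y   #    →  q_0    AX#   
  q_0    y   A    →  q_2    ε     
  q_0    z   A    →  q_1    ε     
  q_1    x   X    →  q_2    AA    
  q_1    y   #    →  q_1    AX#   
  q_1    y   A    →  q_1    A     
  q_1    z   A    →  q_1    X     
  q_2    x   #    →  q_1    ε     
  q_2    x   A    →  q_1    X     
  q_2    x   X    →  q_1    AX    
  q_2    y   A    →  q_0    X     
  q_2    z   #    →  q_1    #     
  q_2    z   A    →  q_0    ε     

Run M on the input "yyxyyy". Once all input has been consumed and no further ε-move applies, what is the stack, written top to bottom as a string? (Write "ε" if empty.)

AX#

(q_0, yyxyyy, #)
  read y, top #: go to q_0, push AX# → (q_0, yxyyy, AX#)
  read y, top A: go to q_2, push ε → (q_2, xyyy, X#)
  read x, top X: go to q_1, push AX → (q_1, yyy, AX#)
  read y, top A: go to q_1, push A → (q_1, yy, AX#)
  read y, top A: go to q_1, push A → (q_1, y, AX#)
  read y, top A: go to q_1, push A → (q_1, ε, AX#)
All input consumed in state q_1 with stack AX#.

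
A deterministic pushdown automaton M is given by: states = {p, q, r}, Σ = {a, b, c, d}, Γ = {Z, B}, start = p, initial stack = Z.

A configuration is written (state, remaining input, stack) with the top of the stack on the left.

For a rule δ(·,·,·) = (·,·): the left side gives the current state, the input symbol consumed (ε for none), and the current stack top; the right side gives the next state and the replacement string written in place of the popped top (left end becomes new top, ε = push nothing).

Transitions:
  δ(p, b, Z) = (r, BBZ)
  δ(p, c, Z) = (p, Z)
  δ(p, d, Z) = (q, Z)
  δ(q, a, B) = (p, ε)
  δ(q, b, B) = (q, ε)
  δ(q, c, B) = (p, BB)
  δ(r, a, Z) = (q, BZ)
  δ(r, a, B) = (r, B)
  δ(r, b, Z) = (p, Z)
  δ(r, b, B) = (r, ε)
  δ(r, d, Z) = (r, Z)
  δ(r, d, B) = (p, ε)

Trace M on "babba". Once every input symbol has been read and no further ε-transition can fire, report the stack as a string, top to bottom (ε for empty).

(p, babba, Z) ⊢ (r, abba, BBZ) ⊢ (r, bba, BBZ) ⊢ (r, ba, BZ) ⊢ (r, a, Z) ⊢ (q, ε, BZ)
All input consumed in state q with stack BZ.

BZ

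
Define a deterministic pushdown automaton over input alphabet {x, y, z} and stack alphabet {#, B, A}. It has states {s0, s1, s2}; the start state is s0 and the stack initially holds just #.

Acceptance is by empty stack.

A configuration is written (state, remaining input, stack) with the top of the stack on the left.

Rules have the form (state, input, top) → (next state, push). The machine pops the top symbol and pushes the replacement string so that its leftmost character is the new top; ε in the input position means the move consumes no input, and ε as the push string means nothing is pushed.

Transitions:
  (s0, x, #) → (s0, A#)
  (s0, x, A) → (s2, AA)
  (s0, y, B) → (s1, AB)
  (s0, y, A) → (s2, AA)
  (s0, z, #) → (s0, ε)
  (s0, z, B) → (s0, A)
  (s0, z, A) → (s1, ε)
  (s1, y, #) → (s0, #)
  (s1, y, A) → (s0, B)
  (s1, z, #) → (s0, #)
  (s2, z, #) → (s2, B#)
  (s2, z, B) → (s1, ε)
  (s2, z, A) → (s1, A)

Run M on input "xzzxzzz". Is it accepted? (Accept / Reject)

Accept

(s0, xzzxzzz, #)
  read x, top #: go to s0, push A# → (s0, zzxzzz, A#)
  read z, top A: go to s1, push ε → (s1, zxzzz, #)
  read z, top #: go to s0, push # → (s0, xzzz, #)
  read x, top #: go to s0, push A# → (s0, zzz, A#)
  read z, top A: go to s1, push ε → (s1, zz, #)
  read z, top #: go to s0, push # → (s0, z, #)
  read z, top #: go to s0, push ε → (s0, ε, ε)
All input consumed and the stack is empty.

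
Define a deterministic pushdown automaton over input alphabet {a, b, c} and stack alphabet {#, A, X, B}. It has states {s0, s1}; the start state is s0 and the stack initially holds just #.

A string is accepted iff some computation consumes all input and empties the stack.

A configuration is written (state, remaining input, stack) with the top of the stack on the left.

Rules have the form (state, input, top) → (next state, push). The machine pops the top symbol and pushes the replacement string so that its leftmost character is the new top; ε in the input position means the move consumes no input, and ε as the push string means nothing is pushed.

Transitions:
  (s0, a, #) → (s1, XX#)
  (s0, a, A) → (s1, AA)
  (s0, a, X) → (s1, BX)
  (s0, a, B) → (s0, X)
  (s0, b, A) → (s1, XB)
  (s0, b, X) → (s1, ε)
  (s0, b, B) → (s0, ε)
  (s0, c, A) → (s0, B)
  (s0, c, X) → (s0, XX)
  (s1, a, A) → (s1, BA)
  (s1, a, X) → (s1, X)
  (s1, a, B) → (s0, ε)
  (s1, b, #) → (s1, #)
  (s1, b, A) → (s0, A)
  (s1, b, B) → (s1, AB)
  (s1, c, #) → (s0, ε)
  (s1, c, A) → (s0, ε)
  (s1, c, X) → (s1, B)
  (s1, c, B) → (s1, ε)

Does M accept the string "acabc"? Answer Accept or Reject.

(s0, acabc, #) ⊢ (s1, cabc, XX#) ⊢ (s1, abc, BX#) ⊢ (s0, bc, X#) ⊢ (s1, c, #) ⊢ (s0, ε, ε)
All input consumed and the stack is empty.

Accept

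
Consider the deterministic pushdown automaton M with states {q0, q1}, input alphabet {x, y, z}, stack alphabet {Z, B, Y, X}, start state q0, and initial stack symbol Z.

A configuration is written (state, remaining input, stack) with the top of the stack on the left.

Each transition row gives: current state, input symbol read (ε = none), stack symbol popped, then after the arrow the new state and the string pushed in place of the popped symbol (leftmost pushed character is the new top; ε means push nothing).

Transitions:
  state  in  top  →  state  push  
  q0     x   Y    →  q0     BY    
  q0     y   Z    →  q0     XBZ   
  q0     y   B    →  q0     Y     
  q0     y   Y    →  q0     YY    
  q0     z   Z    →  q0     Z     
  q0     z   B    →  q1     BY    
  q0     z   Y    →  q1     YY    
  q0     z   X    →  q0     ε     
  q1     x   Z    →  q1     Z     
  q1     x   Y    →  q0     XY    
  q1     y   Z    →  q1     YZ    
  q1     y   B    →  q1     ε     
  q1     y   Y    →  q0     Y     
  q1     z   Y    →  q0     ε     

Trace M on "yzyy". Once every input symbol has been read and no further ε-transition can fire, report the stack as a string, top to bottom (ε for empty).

YYZ

(q0, yzyy, Z)
  read y, top Z: go to q0, push XBZ → (q0, zyy, XBZ)
  read z, top X: go to q0, push ε → (q0, yy, BZ)
  read y, top B: go to q0, push Y → (q0, y, YZ)
  read y, top Y: go to q0, push YY → (q0, ε, YYZ)
All input consumed in state q0 with stack YYZ.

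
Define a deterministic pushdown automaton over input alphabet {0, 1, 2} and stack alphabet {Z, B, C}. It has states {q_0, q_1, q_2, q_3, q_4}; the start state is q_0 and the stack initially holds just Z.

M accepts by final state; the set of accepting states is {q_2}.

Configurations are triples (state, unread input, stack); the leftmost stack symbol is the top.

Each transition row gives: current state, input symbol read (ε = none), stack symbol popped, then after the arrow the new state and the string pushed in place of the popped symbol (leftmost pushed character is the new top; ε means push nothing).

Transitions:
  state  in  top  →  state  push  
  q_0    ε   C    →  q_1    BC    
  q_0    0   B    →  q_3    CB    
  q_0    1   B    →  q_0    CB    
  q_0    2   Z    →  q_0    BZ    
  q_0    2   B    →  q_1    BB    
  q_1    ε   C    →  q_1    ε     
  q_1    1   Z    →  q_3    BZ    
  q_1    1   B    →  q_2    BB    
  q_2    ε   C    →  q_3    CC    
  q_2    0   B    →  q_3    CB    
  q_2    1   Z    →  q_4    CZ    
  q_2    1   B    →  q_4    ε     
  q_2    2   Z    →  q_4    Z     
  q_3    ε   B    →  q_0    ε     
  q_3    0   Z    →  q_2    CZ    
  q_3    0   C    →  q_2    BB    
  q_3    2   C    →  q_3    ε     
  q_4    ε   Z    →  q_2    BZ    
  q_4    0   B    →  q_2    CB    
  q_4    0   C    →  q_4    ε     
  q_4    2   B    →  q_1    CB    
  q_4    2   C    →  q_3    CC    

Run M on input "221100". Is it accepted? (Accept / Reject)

(q_0, 221100, Z) ⊢ (q_0, 21100, BZ) ⊢ (q_1, 1100, BBZ) ⊢ (q_2, 100, BBBZ) ⊢ (q_4, 00, BBZ) ⊢ (q_2, 0, CBBZ) ⊢ (q_3, 0, CCBBZ) ⊢ (q_2, ε, BBCBBZ)
All input consumed; state q_2 ∈ F.

Accept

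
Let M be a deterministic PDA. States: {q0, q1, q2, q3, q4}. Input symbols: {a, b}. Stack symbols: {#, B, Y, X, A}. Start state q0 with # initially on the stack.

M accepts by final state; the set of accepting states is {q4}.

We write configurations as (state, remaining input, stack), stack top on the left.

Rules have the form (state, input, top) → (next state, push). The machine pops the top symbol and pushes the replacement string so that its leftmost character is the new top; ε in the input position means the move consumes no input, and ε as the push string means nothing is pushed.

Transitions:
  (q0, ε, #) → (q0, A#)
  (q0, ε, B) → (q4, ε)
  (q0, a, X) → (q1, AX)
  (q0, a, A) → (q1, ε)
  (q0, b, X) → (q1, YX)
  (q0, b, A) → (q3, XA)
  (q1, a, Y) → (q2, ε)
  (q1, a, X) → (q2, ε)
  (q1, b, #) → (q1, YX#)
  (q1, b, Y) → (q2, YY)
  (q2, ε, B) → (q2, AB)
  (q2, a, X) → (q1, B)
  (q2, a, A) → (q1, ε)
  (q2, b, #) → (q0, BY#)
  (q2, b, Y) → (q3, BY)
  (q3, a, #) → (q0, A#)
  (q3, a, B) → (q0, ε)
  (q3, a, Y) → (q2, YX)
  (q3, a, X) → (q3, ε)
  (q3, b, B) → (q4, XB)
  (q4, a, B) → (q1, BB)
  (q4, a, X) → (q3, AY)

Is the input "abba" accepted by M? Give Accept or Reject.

(q0, abba, #) ⊢ (q0, abba, A#) ⊢ (q1, bba, #) ⊢ (q1, ba, YX#) ⊢ (q2, a, YYX#)
No transition applies at (q2, a, YYX#); input not fully consumed.

Reject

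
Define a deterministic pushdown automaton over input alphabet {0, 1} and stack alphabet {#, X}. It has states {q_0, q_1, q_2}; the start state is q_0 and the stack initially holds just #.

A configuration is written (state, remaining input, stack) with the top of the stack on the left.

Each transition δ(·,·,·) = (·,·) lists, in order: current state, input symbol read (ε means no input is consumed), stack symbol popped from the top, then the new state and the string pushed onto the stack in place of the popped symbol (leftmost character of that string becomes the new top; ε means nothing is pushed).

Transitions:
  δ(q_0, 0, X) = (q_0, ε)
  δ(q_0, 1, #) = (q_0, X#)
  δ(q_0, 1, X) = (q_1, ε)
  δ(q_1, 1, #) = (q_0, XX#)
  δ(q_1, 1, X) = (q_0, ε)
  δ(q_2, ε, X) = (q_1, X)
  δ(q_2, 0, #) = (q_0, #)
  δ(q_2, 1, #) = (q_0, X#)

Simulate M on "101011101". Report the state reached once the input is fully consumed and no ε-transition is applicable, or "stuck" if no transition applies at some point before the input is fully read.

q_1

(q_0, 101011101, #) ⊢ (q_0, 01011101, X#) ⊢ (q_0, 1011101, #) ⊢ (q_0, 011101, X#) ⊢ (q_0, 11101, #) ⊢ (q_0, 1101, X#) ⊢ (q_1, 101, #) ⊢ (q_0, 01, XX#) ⊢ (q_0, 1, X#) ⊢ (q_1, ε, #)
All input consumed; M is in state q_1.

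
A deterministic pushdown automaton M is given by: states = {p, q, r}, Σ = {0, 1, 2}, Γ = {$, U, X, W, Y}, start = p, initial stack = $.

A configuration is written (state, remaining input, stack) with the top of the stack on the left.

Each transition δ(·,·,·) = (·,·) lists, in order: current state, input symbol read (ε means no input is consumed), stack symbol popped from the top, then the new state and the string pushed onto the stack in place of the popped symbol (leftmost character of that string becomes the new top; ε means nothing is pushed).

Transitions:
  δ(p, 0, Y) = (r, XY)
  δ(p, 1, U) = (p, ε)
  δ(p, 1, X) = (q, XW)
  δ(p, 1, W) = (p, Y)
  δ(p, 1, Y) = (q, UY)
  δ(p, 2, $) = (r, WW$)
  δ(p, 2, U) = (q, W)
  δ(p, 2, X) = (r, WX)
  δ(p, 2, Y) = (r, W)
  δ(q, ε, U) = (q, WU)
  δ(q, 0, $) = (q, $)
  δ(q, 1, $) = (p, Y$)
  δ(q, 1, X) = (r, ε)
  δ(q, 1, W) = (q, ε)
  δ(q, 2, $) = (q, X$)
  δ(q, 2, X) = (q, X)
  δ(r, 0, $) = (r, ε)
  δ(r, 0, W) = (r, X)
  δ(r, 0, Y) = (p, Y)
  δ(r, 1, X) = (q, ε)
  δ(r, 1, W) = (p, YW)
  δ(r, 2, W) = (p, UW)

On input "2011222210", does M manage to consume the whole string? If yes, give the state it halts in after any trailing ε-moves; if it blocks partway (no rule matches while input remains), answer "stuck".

(p, 2011222210, $) ⊢ (r, 011222210, WW$) ⊢ (r, 11222210, XW$) ⊢ (q, 1222210, W$) ⊢ (q, 222210, $) ⊢ (q, 22210, X$) ⊢ (q, 2210, X$) ⊢ (q, 210, X$) ⊢ (q, 10, X$) ⊢ (r, 0, $) ⊢ (r, ε, ε)
All input consumed; M is in state r.

r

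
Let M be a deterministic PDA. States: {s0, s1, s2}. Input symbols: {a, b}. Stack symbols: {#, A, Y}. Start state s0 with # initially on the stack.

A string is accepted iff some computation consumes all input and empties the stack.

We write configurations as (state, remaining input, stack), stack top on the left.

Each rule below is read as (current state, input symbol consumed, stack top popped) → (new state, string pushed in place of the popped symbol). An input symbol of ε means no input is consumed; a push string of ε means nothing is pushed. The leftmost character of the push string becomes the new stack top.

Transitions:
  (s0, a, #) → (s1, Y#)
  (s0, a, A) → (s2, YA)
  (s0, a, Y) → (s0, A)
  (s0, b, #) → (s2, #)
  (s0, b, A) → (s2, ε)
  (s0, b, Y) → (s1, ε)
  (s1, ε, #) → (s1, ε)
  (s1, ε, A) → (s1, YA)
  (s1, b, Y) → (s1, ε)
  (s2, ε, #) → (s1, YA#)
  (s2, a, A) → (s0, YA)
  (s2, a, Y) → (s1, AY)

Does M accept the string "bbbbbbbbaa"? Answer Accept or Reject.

Reject

(s0, bbbbbbbbaa, #)
  read b, top #: go to s2, push # → (s2, bbbbbbbaa, #)
  ε-move, top #: go to s1, push YA# → (s1, bbbbbbbaa, YA#)
  read b, top Y: go to s1, push ε → (s1, bbbbbbaa, A#)
  ε-move, top A: go to s1, push YA → (s1, bbbbbbaa, YA#)
  read b, top Y: go to s1, push ε → (s1, bbbbbaa, A#)
  ε-move, top A: go to s1, push YA → (s1, bbbbbaa, YA#)
  read b, top Y: go to s1, push ε → (s1, bbbbaa, A#)
  ε-move, top A: go to s1, push YA → (s1, bbbbaa, YA#)
  read b, top Y: go to s1, push ε → (s1, bbbaa, A#)
  ε-move, top A: go to s1, push YA → (s1, bbbaa, YA#)
  read b, top Y: go to s1, push ε → (s1, bbaa, A#)
  ε-move, top A: go to s1, push YA → (s1, bbaa, YA#)
  read b, top Y: go to s1, push ε → (s1, baa, A#)
  ε-move, top A: go to s1, push YA → (s1, baa, YA#)
  read b, top Y: go to s1, push ε → (s1, aa, A#)
  ε-move, top A: go to s1, push YA → (s1, aa, YA#)
No transition applies at (s1, aa, YA#); input not fully consumed.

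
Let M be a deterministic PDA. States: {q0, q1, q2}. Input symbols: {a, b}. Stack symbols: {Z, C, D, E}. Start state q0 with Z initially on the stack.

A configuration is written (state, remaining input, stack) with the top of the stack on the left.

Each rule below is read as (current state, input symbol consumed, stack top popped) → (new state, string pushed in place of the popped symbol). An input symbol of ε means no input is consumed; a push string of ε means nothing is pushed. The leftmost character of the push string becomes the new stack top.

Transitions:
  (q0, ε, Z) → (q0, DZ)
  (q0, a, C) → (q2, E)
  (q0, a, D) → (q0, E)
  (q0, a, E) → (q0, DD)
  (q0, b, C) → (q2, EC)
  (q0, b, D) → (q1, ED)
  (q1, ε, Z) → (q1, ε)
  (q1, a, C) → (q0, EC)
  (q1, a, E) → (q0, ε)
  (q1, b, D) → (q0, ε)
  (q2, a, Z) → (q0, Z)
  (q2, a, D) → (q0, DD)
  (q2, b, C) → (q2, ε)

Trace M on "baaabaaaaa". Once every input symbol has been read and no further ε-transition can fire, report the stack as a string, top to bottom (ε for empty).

DDDDZ

(q0, baaabaaaaa, Z) ⊢ (q0, baaabaaaaa, DZ) ⊢ (q1, aaabaaaaa, EDZ) ⊢ (q0, aabaaaaa, DZ) ⊢ (q0, abaaaaa, EZ) ⊢ (q0, baaaaa, DDZ) ⊢ (q1, aaaaa, EDDZ) ⊢ (q0, aaaa, DDZ) ⊢ (q0, aaa, EDZ) ⊢ (q0, aa, DDDZ) ⊢ (q0, a, EDDZ) ⊢ (q0, ε, DDDDZ)
All input consumed in state q0 with stack DDDDZ.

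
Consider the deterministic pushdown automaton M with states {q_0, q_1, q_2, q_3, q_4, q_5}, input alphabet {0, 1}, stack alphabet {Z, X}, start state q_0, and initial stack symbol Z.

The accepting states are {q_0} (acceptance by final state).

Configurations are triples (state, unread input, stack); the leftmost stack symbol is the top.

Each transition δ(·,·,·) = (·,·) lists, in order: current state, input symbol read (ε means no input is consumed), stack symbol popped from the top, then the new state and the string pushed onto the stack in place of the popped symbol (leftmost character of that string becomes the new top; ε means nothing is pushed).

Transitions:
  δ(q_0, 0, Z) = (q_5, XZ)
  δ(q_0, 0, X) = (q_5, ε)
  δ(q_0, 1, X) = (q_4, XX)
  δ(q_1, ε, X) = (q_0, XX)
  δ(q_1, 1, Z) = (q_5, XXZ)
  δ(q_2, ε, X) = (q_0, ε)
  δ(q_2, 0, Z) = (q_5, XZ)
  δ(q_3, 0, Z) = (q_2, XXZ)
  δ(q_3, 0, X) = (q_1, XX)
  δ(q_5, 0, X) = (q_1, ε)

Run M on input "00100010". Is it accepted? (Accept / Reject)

Accept

(q_0, 00100010, Z)
  read 0, top Z: go to q_5, push XZ → (q_5, 0100010, XZ)
  read 0, top X: go to q_1, push ε → (q_1, 100010, Z)
  read 1, top Z: go to q_5, push XXZ → (q_5, 00010, XXZ)
  read 0, top X: go to q_1, push ε → (q_1, 0010, XZ)
  ε-move, top X: go to q_0, push XX → (q_0, 0010, XXZ)
  read 0, top X: go to q_5, push ε → (q_5, 010, XZ)
  read 0, top X: go to q_1, push ε → (q_1, 10, Z)
  read 1, top Z: go to q_5, push XXZ → (q_5, 0, XXZ)
  read 0, top X: go to q_1, push ε → (q_1, ε, XZ)
  ε-move, top X: go to q_0, push XX → (q_0, ε, XXZ)
All input consumed; state q_0 ∈ F.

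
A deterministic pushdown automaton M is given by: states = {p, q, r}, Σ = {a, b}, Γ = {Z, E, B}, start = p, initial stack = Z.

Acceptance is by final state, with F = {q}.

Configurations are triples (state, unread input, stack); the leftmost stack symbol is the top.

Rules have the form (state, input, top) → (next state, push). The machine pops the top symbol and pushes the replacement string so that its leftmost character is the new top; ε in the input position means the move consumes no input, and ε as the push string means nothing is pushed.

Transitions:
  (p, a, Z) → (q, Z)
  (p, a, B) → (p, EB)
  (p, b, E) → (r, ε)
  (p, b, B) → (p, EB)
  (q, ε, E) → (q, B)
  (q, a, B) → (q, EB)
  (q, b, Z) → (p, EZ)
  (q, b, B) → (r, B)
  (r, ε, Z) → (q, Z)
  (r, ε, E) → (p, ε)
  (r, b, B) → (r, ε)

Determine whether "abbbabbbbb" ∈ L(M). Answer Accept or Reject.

(p, abbbabbbbb, Z) ⊢ (q, bbbabbbbb, Z) ⊢ (p, bbabbbbb, EZ) ⊢ (r, babbbbb, Z) ⊢ (q, babbbbb, Z) ⊢ (p, abbbbb, EZ)
No transition applies at (p, abbbbb, EZ); input not fully consumed.

Reject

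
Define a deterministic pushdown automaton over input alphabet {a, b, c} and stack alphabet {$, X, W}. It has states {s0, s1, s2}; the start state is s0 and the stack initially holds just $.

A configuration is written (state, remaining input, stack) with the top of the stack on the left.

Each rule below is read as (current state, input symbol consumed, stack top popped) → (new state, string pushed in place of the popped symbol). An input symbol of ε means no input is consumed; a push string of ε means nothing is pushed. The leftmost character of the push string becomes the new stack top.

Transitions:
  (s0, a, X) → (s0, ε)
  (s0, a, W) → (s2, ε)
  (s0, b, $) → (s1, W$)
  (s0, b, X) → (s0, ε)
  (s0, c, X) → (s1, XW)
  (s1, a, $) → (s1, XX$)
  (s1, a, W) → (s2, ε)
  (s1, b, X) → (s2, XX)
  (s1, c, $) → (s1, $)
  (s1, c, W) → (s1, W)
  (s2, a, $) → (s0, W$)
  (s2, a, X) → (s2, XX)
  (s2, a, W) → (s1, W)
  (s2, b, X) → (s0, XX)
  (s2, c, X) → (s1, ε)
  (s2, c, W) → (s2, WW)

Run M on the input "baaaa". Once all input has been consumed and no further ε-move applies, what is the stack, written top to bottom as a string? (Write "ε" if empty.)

(s0, baaaa, $) ⊢ (s1, aaaa, W$) ⊢ (s2, aaa, $) ⊢ (s0, aa, W$) ⊢ (s2, a, $) ⊢ (s0, ε, W$)
All input consumed in state s0 with stack W$.

W$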